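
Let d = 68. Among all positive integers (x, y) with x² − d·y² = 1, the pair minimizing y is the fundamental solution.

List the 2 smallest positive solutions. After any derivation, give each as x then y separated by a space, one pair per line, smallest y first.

√68 → a₀=8, period (4,16); ℓ=2 even so k=1
step 0: (8, 1)  from 8·(1,0) + (0,1)
step 1: (33, 4)  from 4·(8,1) + (1,0)
(x₁, y₁) = (33, 4);  33² − 68·4² = 1 ✓
k=2:  x_2 = 33·33+68·4·4 = 2177,  y_2 = 33·4+4·33 = 264

33 4
2177 264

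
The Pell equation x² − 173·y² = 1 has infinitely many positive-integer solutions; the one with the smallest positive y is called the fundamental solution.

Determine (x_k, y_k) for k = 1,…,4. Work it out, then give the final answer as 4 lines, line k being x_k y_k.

2499849 190060
12498490045601 950242601880
62488675684008728649 4750926036134042180
312424506839974574118902401 23753195401006348176659760

d=173: √d = [13; 6,1,1,6,26] (ℓ=5, odd), read p_9/q_9
a_0=13:  p_0=13·1+0=13,  q_0=13·0+1=1
a_1=6:  p_1=6·13+1=79,  q_1=6·1+0=6
…
a_3=1:  p_3=1·92+79=171,  q_3=1·7+6=13
…
a_6=6:  p_6=6·29239+1118=176552,  q_6=6·2223+85=13423
a_7=1:  p_7=1·176552+29239=205791,  q_7=1·13423+2223=15646
a_8=1:  p_8=1·205791+176552=382343,  q_8=1·15646+13423=29069
a_9=6:  p_9=6·382343+205791=2499849,  q_9=6·29069+15646=190060
fundamental: x₁=2499849, y₁=190060  (since 6249245022801 − 173·36122803600 = 1)
(x_2, y_2) = (2499849·2499849 + 173·190060·190060, 2499849·190060 + 190060·2499849) = (12498490045601, 950242601880)
(x_3, y_3) = (2499849·12498490045601 + 173·190060·950242601880, 2499849·950242601880 + 190060·12498490045601) = (62488675684008728649, 4750926036134042180)
(x_4, y_4) = (2499849·62488675684008728649 + 173·190060·4750926036134042180, 2499849·4750926036134042180 + 190060·62488675684008728649) = (312424506839974574118902401, 23753195401006348176659760)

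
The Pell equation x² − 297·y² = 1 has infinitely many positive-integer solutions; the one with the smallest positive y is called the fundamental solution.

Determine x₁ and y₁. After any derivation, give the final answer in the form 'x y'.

√297 → a₀=17, period (4,3,1,1,2,1,1,3,4,34); ℓ=10 even so k=9
k=0  a_k=17  p_k/q_k = 17/1
k=1  a_k=4  p_k/q_k = 69/4
k=2  a_k=3  p_k/q_k = 224/13
…
k=4  a_k=1  p_k/q_k = 517/30
k=5  a_k=2  p_k/q_k = 1327/77
…
k=8  a_k=3  p_k/q_k = 11357/659
k=9  a_k=4  p_k/q_k = 48599/2820
(x₁, y₁) = (48599, 2820);  48599² − 297·2820² = 1 ✓

48599 2820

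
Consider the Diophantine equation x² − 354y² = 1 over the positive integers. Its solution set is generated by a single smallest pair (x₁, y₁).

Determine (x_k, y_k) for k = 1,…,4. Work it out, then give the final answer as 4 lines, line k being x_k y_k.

√354 = [18; 1,4,2,2,18,2,2,4,1,36, …], period ℓ=10 (even) → k=9
k=0  a_k=18  p_k/q_k = 18/1
k=1  a_k=1  p_k/q_k = 19/1
…
k=3  a_k=2  p_k/q_k = 207/11
k=4  a_k=2  p_k/q_k = 508/27
k=5  a_k=18  p_k/q_k = 9351/497
…
k=7  a_k=2  p_k/q_k = 47771/2539
k=8  a_k=4  p_k/q_k = 210294/11177
k=9  a_k=1  p_k/q_k = 258065/13716
→ (258065, 13716).  Check: 258065²=66597544225, 354·13716²=66597544224, difference 1.
n=2: (258065,13716)∘(258065,13716) = (258065·258065+354·13716·13716, 258065·13716+13716·258065) = (133195088449,7079239080)
n=3: (133195088449,7079239080)∘(258065,13716) = (258065·133195088449+354·13716·7079239080, 258065·7079239080+13716·133195088449) = (68745981000924305,3653807666346684)
n=4: (68745981000924305,3653807666346684)∘(258065,13716) = (258065·68745981000924305+354·13716·3653807666346684, 258065·3653807666346684+13716·68745981000924305) = (35481863173873866451201,1885839750824434773840)

258065 13716
133195088449 7079239080
68745981000924305 3653807666346684
35481863173873866451201 1885839750824434773840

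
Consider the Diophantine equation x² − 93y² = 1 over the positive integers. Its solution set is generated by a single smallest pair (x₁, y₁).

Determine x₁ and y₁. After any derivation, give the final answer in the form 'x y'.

d=93: √d = [9; 1,1,1,4,6,4,1,1,1,18] (ℓ=10, even), read p_9/q_9
step 0: (9, 1)  from 9·(1,0) + (0,1)
step 1: (10, 1)  from 1·(9,1) + (1,0)
step 2: (19, 2)  from 1·(10,1) + (9,1)
step 3: (29, 3)  from 1·(19,2) + (10,1)
…
step 5: (839, 87)  from 6·(135,14) + (29,3)
step 6: (3491, 362)  from 4·(839,87) + (135,14)
step 7: (4330, 449)  from 1·(3491,362) + (839,87)
step 8: (7821, 811)  from 1·(4330,449) + (3491,362)
step 9: (12151, 1260)  from 1·(7821,811) + (4330,449)
(x₁, y₁) = (12151, 1260);  12151² − 93·1260² = 1 ✓

12151 1260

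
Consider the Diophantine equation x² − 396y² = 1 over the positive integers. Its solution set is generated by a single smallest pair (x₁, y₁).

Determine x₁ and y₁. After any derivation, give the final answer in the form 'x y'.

199 10

√396 → a₀=19, period (1,8,1,38); ℓ=4 even so k=3
a_0=19:  p_0=19·1+0=19,  q_0=19·0+1=1
…
a_2=8:  p_2=8·20+19=179,  q_2=8·1+1=9
a_3=1:  p_3=1·179+20=199,  q_3=1·9+1=10
fundamental: x₁=199, y₁=10  (since 39601 − 396·100 = 1)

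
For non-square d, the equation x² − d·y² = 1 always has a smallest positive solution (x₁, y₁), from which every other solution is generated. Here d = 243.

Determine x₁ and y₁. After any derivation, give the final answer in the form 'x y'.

√243 → a₀=15, period (1,1,2,3,15,3,2,1,1,30); ℓ=10 even so k=9
step 0: (15, 1)  from 15·(1,0) + (0,1)
step 1: (16, 1)  from 1·(15,1) + (1,0)
…
step 3: (78, 5)  from 2·(31,2) + (16,1)
step 4: (265, 17)  from 3·(78,5) + (31,2)
step 5: (4053, 260)  from 15·(265,17) + (78,5)
step 6: (12424, 797)  from 3·(4053,260) + (265,17)
step 7: (28901, 1854)  from 2·(12424,797) + (4053,260)
step 8: (41325, 2651)  from 1·(28901,1854) + (12424,797)
step 9: (70226, 4505)  from 1·(41325,2651) + (28901,1854)
(x₁, y₁) = (70226, 4505);  70226² − 243·4505² = 1 ✓

70226 4505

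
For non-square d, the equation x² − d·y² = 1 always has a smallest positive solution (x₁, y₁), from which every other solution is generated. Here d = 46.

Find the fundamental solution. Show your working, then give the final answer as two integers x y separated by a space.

d=46: √d = [6; 1,3,1,1,2,6,2,1,1,3,1,12] (ℓ=12, even), read p_11/q_11
a_0=6:  p_0=6·1+0=6,  q_0=6·0+1=1
…
a_3=1:  p_3=1·27+7=34,  q_3=1·4+1=5
…
a_10=3:  p_10=3·5297+3147=19038,  q_10=3·781+464=2807
a_11=1:  p_11=1·19038+5297=24335,  q_11=1·2807+781=3588
fundamental: x₁=24335, y₁=3588  (since 592192225 − 46·12873744 = 1)

24335 3588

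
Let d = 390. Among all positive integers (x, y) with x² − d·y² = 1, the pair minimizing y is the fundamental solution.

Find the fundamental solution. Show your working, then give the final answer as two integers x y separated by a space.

√390 → a₀=19, period (1,2,1,38); ℓ=4 even so k=3
a_0=19:  p_0=19·1+0=19,  q_0=19·0+1=1
…
a_2=2:  p_2=2·20+19=59,  q_2=2·1+1=3
a_3=1:  p_3=1·59+20=79,  q_3=1·3+1=4
(x₁, y₁) = (79, 4);  79² − 390·4² = 1 ✓

79 4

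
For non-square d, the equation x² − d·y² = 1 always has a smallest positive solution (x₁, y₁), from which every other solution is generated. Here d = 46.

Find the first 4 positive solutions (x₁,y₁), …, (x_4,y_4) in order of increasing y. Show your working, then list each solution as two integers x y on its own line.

√46 → a₀=6, period (1,3,1,1,2,6,2,1,1,3,1,12); ℓ=12 even so k=11
step 0: (6, 1)  from 6·(1,0) + (0,1)
…
step 2: (27, 4)  from 3·(7,1) + (6,1)
…
step 6: (997, 147)  from 6·(156,23) + (61,9)
…
step 8: (3147, 464)  from 1·(2150,317) + (997,147)
step 9: (5297, 781)  from 1·(3147,464) + (2150,317)
step 10: (19038, 2807)  from 3·(5297,781) + (3147,464)
step 11: (24335, 3588)  from 1·(19038,2807) + (5297,781)
(x₁, y₁) = (24335, 3588);  24335² − 46·3588² = 1 ✓
n=2: (24335,3588)∘(24335,3588) = (24335·24335+46·3588·3588, 24335·3588+3588·24335) = (1184384449,174627960)
n=3: (1184384449,174627960)∘(24335,3588) = (24335·1184384449+46·3588·174627960, 24335·174627960+3588·1184384449) = (57643991108495,8499142809612)
n=4: (57643991108495,8499142809612)∘(24335,3588) = (24335·57643991108495+46·3588·8499142809612, 24335·8499142809612+3588·57643991108495) = (2805533046066067201,413653280369188080)

24335 3588
1184384449 174627960
57643991108495 8499142809612
2805533046066067201 413653280369188080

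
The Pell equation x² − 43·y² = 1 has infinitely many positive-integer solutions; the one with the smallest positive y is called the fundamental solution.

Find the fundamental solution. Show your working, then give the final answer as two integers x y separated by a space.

3482 531

d=43: √d = [6; 1,1,3,1,5,1,3,1,1,12] (ℓ=10, even), read p_9/q_9
k=0  a_k=6  p_k/q_k = 6/1
k=1  a_k=1  p_k/q_k = 7/1
k=2  a_k=1  p_k/q_k = 13/2
k=3  a_k=3  p_k/q_k = 46/7
k=4  a_k=1  p_k/q_k = 59/9
k=5  a_k=5  p_k/q_k = 341/52
k=6  a_k=1  p_k/q_k = 400/61
k=7  a_k=3  p_k/q_k = 1541/235
k=8  a_k=1  p_k/q_k = 1941/296
k=9  a_k=1  p_k/q_k = 3482/531
(x₁, y₁) = (3482, 531);  3482² − 43·531² = 1 ✓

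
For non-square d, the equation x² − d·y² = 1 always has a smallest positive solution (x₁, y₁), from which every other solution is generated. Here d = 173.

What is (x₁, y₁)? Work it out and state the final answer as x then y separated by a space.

2499849 190060

√173 = [13; 6,1,1,6,26, …], period ℓ=5 (odd) → k=9
a_0=13:  p_0=13·1+0=13,  q_0=13·0+1=1
a_1=6:  p_1=6·13+1=79,  q_1=6·1+0=6
a_2=1:  p_2=1·79+13=92,  q_2=1·6+1=7
a_3=1:  p_3=1·92+79=171,  q_3=1·7+6=13
a_4=6:  p_4=6·171+92=1118,  q_4=6·13+7=85
…
a_6=6:  p_6=6·29239+1118=176552,  q_6=6·2223+85=13423
a_7=1:  p_7=1·176552+29239=205791,  q_7=1·13423+2223=15646
a_8=1:  p_8=1·205791+176552=382343,  q_8=1·15646+13423=29069
a_9=6:  p_9=6·382343+205791=2499849,  q_9=6·29069+15646=190060
(x₁, y₁) = (2499849, 190060);  2499849² − 173·190060² = 1 ✓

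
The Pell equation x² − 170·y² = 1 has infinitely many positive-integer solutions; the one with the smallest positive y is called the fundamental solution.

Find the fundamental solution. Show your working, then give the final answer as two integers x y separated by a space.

339 26

[13; 26] for √170; ℓ=1 ⇒ convergent index 1
a_0=13:  p_0=13·1+0=13,  q_0=13·0+1=1
a_1=26:  p_1=26·13+1=339,  q_1=26·1+0=26
(x₁, y₁) = (339, 26);  339² − 170·26² = 1 ✓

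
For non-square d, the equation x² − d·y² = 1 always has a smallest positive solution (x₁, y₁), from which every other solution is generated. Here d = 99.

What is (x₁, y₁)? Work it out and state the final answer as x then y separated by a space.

d=99: √d = [9; 1,18] (ℓ=2, even), read p_1/q_1
k=0  a_k=9  p_k/q_k = 9/1
k=1  a_k=1  p_k/q_k = 10/1
fundamental: x₁=10, y₁=1  (since 100 − 99·1 = 1)

10 1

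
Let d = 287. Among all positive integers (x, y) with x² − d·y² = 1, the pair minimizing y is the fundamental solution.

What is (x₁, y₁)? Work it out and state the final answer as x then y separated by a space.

288 17

d=287: √d = [16; 1,15,1,32] (ℓ=4, even), read p_3/q_3
k=0  a_k=16  p_k/q_k = 16/1
k=1  a_k=1  p_k/q_k = 17/1
k=2  a_k=15  p_k/q_k = 271/16
k=3  a_k=1  p_k/q_k = 288/17
fundamental: x₁=288, y₁=17  (since 82944 − 287·289 = 1)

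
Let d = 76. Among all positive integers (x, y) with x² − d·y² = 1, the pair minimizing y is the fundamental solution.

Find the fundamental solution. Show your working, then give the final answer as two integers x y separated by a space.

√76 → a₀=8, period (1,2,1,1,5,4,5,1,1,2,1,16); ℓ=12 even so k=11
i=0: a=8 ⇒ p=8, q=1
…
i=5: a=5 ⇒ p=340, q=39
…
i=8: a=1 ⇒ p=8866, q=1017
…
i=10: a=2 ⇒ p=41488, q=4759
i=11: a=1 ⇒ p=57799, q=6630
fundamental: x₁=57799, y₁=6630  (since 3340724401 − 76·43956900 = 1)

57799 6630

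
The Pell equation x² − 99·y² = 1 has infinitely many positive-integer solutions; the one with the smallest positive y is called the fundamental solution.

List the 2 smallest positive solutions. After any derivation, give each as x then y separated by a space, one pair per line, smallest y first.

√99 → a₀=9, period (1,18); ℓ=2 even so k=1
i=0: a=9 ⇒ p=9, q=1
i=1: a=1 ⇒ p=10, q=1
(x₁, y₁) = (10, 1);  10² − 99·1² = 1 ✓
(x_2, y_2) = (10·10 + 99·1·1, 10·1 + 1·10) = (199, 20)

10 1
199 20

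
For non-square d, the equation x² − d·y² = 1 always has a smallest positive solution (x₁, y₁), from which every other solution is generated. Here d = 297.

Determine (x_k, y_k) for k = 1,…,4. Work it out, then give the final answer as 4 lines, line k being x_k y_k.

√297 → a₀=17, period (4,3,1,1,2,1,1,3,4,34); ℓ=10 even so k=9
i=0: a=17 ⇒ p=17, q=1
i=1: a=4 ⇒ p=69, q=4
…
i=6: a=1 ⇒ p=1844, q=107
i=7: a=1 ⇒ p=3171, q=184
i=8: a=3 ⇒ p=11357, q=659
i=9: a=4 ⇒ p=48599, q=2820
fundamental: x₁=48599, y₁=2820  (since 2361862801 − 297·7952400 = 1)
(x_2, y_2) = (48599·48599 + 297·2820·2820, 48599·2820 + 2820·48599) = (4723725601, 274098360)
(x_3, y_3) = (48599·4723725601 + 297·2820·274098360, 48599·274098360 + 2820·4723725601) = (459136680917399, 26641812392460)
(x_4, y_4) = (48599·459136680917399 + 297·2820·26641812392460, 48599·26641812392460 + 2820·459136680917399) = (44627167107085622401, 2589530880648228720)

48599 2820
4723725601 274098360
459136680917399 26641812392460
44627167107085622401 2589530880648228720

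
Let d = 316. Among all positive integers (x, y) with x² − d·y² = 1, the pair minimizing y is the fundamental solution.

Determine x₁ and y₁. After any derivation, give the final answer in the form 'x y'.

√316 = [17; 1,3,2,8,2,3,1,34, …], period ℓ=8 (even) → k=7
step 0: (17, 1)  from 17·(1,0) + (0,1)
step 1: (18, 1)  from 1·(17,1) + (1,0)
…
step 3: (160, 9)  from 2·(71,4) + (18,1)
step 4: (1351, 76)  from 8·(160,9) + (71,4)
step 5: (2862, 161)  from 2·(1351,76) + (160,9)
step 6: (9937, 559)  from 3·(2862,161) + (1351,76)
step 7: (12799, 720)  from 1·(9937,559) + (2862,161)
(x₁, y₁) = (12799, 720);  12799² − 316·720² = 1 ✓

12799 720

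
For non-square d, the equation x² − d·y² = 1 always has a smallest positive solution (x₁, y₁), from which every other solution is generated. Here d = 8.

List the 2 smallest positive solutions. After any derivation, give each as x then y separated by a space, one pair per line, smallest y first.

3 1
17 6

√8 → a₀=2, period (1,4); ℓ=2 even so k=1
k=0  a_k=2  p_k/q_k = 2/1
k=1  a_k=1  p_k/q_k = 3/1
→ (3, 1).  Check: 3²=9, 8·1²=8, difference 1.
(x_2, y_2) = (3·3 + 8·1·1, 3·1 + 1·3) = (17, 6)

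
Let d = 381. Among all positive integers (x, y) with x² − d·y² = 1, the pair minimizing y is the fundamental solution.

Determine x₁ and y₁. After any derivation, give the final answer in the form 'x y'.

√381 → a₀=19, period (1,1,12,1,1,38); ℓ=6 even so k=5
k=0  a_k=19  p_k/q_k = 19/1
…
k=4  a_k=1  p_k/q_k = 527/27
k=5  a_k=1  p_k/q_k = 1015/52
fundamental: x₁=1015, y₁=52  (since 1030225 − 381·2704 = 1)

1015 52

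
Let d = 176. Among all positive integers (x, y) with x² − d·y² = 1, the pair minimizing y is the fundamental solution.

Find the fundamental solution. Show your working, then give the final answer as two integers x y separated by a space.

d=176: √d = [13; 3,1,3,26] (ℓ=4, even), read p_3/q_3
step 0: (13, 1)  from 13·(1,0) + (0,1)
step 1: (40, 3)  from 3·(13,1) + (1,0)
step 2: (53, 4)  from 1·(40,3) + (13,1)
step 3: (199, 15)  from 3·(53,4) + (40,3)
(x₁, y₁) = (199, 15);  199² − 176·15² = 1 ✓

199 15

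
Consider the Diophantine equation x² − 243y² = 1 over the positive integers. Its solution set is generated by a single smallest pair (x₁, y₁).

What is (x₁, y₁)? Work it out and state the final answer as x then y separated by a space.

70226 4505

√243 → a₀=15, period (1,1,2,3,15,3,2,1,1,30); ℓ=10 even so k=9
a_0=15:  p_0=15·1+0=15,  q_0=15·0+1=1
…
a_2=1:  p_2=1·16+15=31,  q_2=1·1+1=2
…
a_4=3:  p_4=3·78+31=265,  q_4=3·5+2=17
…
a_7=2:  p_7=2·12424+4053=28901,  q_7=2·797+260=1854
a_8=1:  p_8=1·28901+12424=41325,  q_8=1·1854+797=2651
a_9=1:  p_9=1·41325+28901=70226,  q_9=1·2651+1854=4505
→ (70226, 4505).  Check: 70226²=4931691076, 243·4505²=4931691075, difference 1.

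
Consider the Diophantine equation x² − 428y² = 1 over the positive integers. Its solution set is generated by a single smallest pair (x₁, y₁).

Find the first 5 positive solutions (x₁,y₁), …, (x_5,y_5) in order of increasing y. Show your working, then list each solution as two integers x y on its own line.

d=428: √d = [20; 1,2,4,1,5,10,5,1,4,2,1,40] (ℓ=12, even), read p_11/q_11
k=0  a_k=20  p_k/q_k = 20/1
k=1  a_k=1  p_k/q_k = 21/1
…
k=5  a_k=5  p_k/q_k = 1924/93
…
k=7  a_k=5  p_k/q_k = 99779/4823
…
k=10  a_k=2  p_k/q_k = 1273708/61567
k=11  a_k=1  p_k/q_k = 1850887/89466
(x₁, y₁) = (1850887, 89466);  1850887² − 428·89466² = 1 ✓
(1850887+89466√428)^2 = 6851565373537 + 331182912684√428
(1850887+89466√428)^3 = 25362946559057703751 + 1225964295417811950√428
(1850887+89466√428)^4 = 93887896135702420679780737 + 4538242753705644230486616√428
(1850887+89466√428)^5 = 347551772829818329662915600223687 + 16799549031354731501369944644834√428

1850887 89466
6851565373537 331182912684
25362946559057703751 1225964295417811950
93887896135702420679780737 4538242753705644230486616
347551772829818329662915600223687 16799549031354731501369944644834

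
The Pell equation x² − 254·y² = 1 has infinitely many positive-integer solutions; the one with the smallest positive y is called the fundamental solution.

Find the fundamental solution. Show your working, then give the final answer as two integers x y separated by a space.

d=254: √d = [15; 1,14,1,30] (ℓ=4, even), read p_3/q_3
step 0: (15, 1)  from 15·(1,0) + (0,1)
…
step 2: (239, 15)  from 14·(16,1) + (15,1)
step 3: (255, 16)  from 1·(239,15) + (16,1)
(x₁, y₁) = (255, 16);  255² − 254·16² = 1 ✓

255 16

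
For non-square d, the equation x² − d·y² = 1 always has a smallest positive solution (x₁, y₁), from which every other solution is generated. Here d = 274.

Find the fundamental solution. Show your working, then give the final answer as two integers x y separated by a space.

d=274: √d = [16; 1,1,4,4,1,1,32] (ℓ=7, odd), read p_13/q_13
i=0: a=16 ⇒ p=16, q=1
…
i=3: a=4 ⇒ p=149, q=9
i=4: a=4 ⇒ p=629, q=38
i=5: a=1 ⇒ p=778, q=47
…
i=8: a=1 ⇒ p=47209, q=2852
i=9: a=1 ⇒ p=93011, q=5619
i=10: a=4 ⇒ p=419253, q=25328
i=11: a=4 ⇒ p=1770023, q=106931
i=12: a=1 ⇒ p=2189276, q=132259
i=13: a=1 ⇒ p=3959299, q=239190
(x₁, y₁) = (3959299, 239190);  3959299² − 274·239190² = 1 ✓

3959299 239190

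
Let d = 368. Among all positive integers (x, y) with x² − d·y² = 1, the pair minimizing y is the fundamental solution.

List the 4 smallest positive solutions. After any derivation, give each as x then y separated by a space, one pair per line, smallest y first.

1151 60
2649601 138120
6099380351 317952180
14040770918401 731925780240

√368 = [19; 5,2,5,38, …], period ℓ=4 (even) → k=3
i=0: a=19 ⇒ p=19, q=1
i=1: a=5 ⇒ p=96, q=5
i=2: a=2 ⇒ p=211, q=11
i=3: a=5 ⇒ p=1151, q=60
fundamental: x₁=1151, y₁=60  (since 1324801 − 368·3600 = 1)
k=2:  x_2 = 1151·1151+368·60·60 = 2649601,  y_2 = 1151·60+60·1151 = 138120
k=3:  x_3 = 1151·2649601+368·60·138120 = 6099380351,  y_3 = 1151·138120+60·2649601 = 317952180
k=4:  x_4 = 1151·6099380351+368·60·317952180 = 14040770918401,  y_4 = 1151·317952180+60·6099380351 = 731925780240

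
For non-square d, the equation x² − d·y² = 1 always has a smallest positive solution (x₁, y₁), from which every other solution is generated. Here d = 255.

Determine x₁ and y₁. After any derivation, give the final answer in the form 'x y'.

16 1

d=255: √d = [15; 1,30] (ℓ=2, even), read p_1/q_1
a_0=15:  p_0=15·1+0=15,  q_0=15·0+1=1
a_1=1:  p_1=1·15+1=16,  q_1=1·1+0=1
(x₁, y₁) = (16, 1);  16² − 255·1² = 1 ✓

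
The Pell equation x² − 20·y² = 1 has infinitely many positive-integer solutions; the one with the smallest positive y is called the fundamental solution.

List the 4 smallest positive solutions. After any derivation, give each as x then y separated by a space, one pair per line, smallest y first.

[4; 2,8] for √20; ℓ=2 ⇒ convergent index 1
k=0  a_k=4  p_k/q_k = 4/1
k=1  a_k=2  p_k/q_k = 9/2
fundamental: x₁=9, y₁=2  (since 81 − 20·4 = 1)
n=2: (9,2)∘(9,2) = (9·9+20·2·2, 9·2+2·9) = (161,36)
n=3: (161,36)∘(9,2) = (9·161+20·2·36, 9·36+2·161) = (2889,646)
n=4: (2889,646)∘(9,2) = (9·2889+20·2·646, 9·646+2·2889) = (51841,11592)

9 2
161 36
2889 646
51841 11592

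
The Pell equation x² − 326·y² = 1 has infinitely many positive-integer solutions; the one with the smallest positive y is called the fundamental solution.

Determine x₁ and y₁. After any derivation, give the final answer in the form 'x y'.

325 18

d=326: √d = [18; 18,36] (ℓ=2, even), read p_1/q_1
i=0: a=18 ⇒ p=18, q=1
i=1: a=18 ⇒ p=325, q=18
fundamental: x₁=325, y₁=18  (since 105625 − 326·324 = 1)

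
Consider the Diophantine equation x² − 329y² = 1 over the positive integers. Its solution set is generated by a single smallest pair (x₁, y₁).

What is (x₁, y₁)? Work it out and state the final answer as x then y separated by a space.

2376415 131016

d=329: √d = [18; 7,4,2,1,1,4,1,1,2,4,7,36] (ℓ=12, even), read p_11/q_11
step 0: (18, 1)  from 18·(1,0) + (0,1)
…
step 3: (1179, 65)  from 2·(526,29) + (127,7)
…
step 5: (2884, 159)  from 1·(1705,94) + (1179,65)
step 6: (13241, 730)  from 4·(2884,159) + (1705,94)
step 7: (16125, 889)  from 1·(13241,730) + (2884,159)
step 8: (29366, 1619)  from 1·(16125,889) + (13241,730)
step 9: (74857, 4127)  from 2·(29366,1619) + (16125,889)
step 10: (328794, 18127)  from 4·(74857,4127) + (29366,1619)
step 11: (2376415, 131016)  from 7·(328794,18127) + (74857,4127)
(x₁, y₁) = (2376415, 131016);  2376415² − 329·131016² = 1 ✓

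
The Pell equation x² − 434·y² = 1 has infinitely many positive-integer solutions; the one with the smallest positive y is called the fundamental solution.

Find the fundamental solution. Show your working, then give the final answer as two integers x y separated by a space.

125 6

√434 = [20; 1,4,1,40, …], period ℓ=4 (even) → k=3
a_0=20:  p_0=20·1+0=20,  q_0=20·0+1=1
a_1=1:  p_1=1·20+1=21,  q_1=1·1+0=1
a_2=4:  p_2=4·21+20=104,  q_2=4·1+1=5
a_3=1:  p_3=1·104+21=125,  q_3=1·5+1=6
fundamental: x₁=125, y₁=6  (since 15625 − 434·36 = 1)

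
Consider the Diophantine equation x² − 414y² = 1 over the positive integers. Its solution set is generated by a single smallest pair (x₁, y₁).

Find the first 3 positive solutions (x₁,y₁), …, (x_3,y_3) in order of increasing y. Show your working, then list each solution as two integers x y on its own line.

24335 1196
1184384449 58209320
57643991108495 2833047603204

√414 → a₀=20, period (2,1,7,2,7,1,2,40); ℓ=8 even so k=7
k=0  a_k=20  p_k/q_k = 20/1
k=1  a_k=2  p_k/q_k = 41/2
k=2  a_k=1  p_k/q_k = 61/3
k=3  a_k=7  p_k/q_k = 468/23
…
k=5  a_k=7  p_k/q_k = 7447/366
k=6  a_k=1  p_k/q_k = 8444/415
k=7  a_k=2  p_k/q_k = 24335/1196
(x₁, y₁) = (24335, 1196);  24335² − 414·1196² = 1 ✓
(24335+1196√414)^2 = 1184384449 + 58209320√414
(24335+1196√414)^3 = 57643991108495 + 2833047603204√414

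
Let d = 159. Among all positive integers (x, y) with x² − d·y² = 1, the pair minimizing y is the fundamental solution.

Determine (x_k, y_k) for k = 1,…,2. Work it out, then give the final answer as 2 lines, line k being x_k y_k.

√159 → a₀=12, period (1,1,1,1,3,1,1,1,1,24); ℓ=10 even so k=9
step 0: (12, 1)  from 12·(1,0) + (0,1)
step 1: (13, 1)  from 1·(12,1) + (1,0)
step 2: (25, 2)  from 1·(13,1) + (12,1)
…
step 5: (227, 18)  from 3·(63,5) + (38,3)
…
step 7: (517, 41)  from 1·(290,23) + (227,18)
step 8: (807, 64)  from 1·(517,41) + (290,23)
step 9: (1324, 105)  from 1·(807,64) + (517,41)
fundamental: x₁=1324, y₁=105  (since 1752976 − 159·11025 = 1)
(x_2, y_2) = (1324·1324 + 159·105·105, 1324·105 + 105·1324) = (3505951, 278040)

1324 105
3505951 278040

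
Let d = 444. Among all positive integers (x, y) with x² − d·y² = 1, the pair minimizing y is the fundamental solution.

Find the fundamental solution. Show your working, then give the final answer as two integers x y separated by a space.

295 14

√444 = [21; 14,42, …], period ℓ=2 (even) → k=1
i=0: a=21 ⇒ p=21, q=1
i=1: a=14 ⇒ p=295, q=14
→ (295, 14).  Check: 295²=87025, 444·14²=87024, difference 1.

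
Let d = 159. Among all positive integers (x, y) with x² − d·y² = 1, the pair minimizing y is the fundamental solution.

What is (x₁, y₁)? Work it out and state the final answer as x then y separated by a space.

√159 = [12; 1,1,1,1,3,1,1,1,1,24, …], period ℓ=10 (even) → k=9
k=0  a_k=12  p_k/q_k = 12/1
k=1  a_k=1  p_k/q_k = 13/1
k=2  a_k=1  p_k/q_k = 25/2
k=3  a_k=1  p_k/q_k = 38/3
k=4  a_k=1  p_k/q_k = 63/5
k=5  a_k=3  p_k/q_k = 227/18
k=6  a_k=1  p_k/q_k = 290/23
…
k=8  a_k=1  p_k/q_k = 807/64
k=9  a_k=1  p_k/q_k = 1324/105
(x₁, y₁) = (1324, 105);  1324² − 159·105² = 1 ✓

1324 105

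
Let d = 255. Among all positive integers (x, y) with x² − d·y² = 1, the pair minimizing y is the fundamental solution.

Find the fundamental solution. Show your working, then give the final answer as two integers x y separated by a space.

16 1

[15; 1,30] for √255; ℓ=2 ⇒ convergent index 1
step 0: (15, 1)  from 15·(1,0) + (0,1)
step 1: (16, 1)  from 1·(15,1) + (1,0)
→ (16, 1).  Check: 16²=256, 255·1²=255, difference 1.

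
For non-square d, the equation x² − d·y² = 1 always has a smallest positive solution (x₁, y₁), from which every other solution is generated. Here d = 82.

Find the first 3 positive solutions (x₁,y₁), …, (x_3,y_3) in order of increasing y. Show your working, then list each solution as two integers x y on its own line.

√82 = [9; 18, …], period ℓ=1 (odd) → k=1
step 0: (9, 1)  from 9·(1,0) + (0,1)
step 1: (163, 18)  from 18·(9,1) + (1,0)
→ (163, 18).  Check: 163²=26569, 82·18²=26568, difference 1.
k=2:  x_2 = 163·163+82·18·18 = 53137,  y_2 = 163·18+18·163 = 5868
k=3:  x_3 = 163·53137+82·18·5868 = 17322499,  y_3 = 163·5868+18·53137 = 1912950

163 18
53137 5868
17322499 1912950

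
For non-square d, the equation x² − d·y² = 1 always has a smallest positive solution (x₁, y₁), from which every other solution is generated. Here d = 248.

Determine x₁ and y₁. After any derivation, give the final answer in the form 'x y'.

63 4

[15; 1,2,1,30] for √248; ℓ=4 ⇒ convergent index 3
i=0: a=15 ⇒ p=15, q=1
i=1: a=1 ⇒ p=16, q=1
i=2: a=2 ⇒ p=47, q=3
i=3: a=1 ⇒ p=63, q=4
(x₁, y₁) = (63, 4);  63² − 248·4² = 1 ✓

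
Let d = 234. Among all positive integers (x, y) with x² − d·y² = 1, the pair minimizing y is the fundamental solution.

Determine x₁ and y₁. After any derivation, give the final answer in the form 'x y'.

5201 340

d=234: √d = [15; 3,2,1,2,1,2,3,30] (ℓ=8, even), read p_7/q_7
k=0  a_k=15  p_k/q_k = 15/1
…
k=2  a_k=2  p_k/q_k = 107/7
…
k=5  a_k=1  p_k/q_k = 566/37
k=6  a_k=2  p_k/q_k = 1545/101
k=7  a_k=3  p_k/q_k = 5201/340
fundamental: x₁=5201, y₁=340  (since 27050401 − 234·115600 = 1)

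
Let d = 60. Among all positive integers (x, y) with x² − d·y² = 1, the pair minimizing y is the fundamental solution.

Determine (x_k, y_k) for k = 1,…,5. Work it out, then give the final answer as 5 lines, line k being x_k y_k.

√60 = [7; 1,2,1,14, …], period ℓ=4 (even) → k=3
a_0=7:  p_0=7·1+0=7,  q_0=7·0+1=1
…
a_2=2:  p_2=2·8+7=23,  q_2=2·1+1=3
a_3=1:  p_3=1·23+8=31,  q_3=1·3+1=4
→ (31, 4).  Check: 31²=961, 60·4²=960, difference 1.
(x_2, y_2) = (31·31 + 60·4·4, 31·4 + 4·31) = (1921, 248)
(x_3, y_3) = (31·1921 + 60·4·248, 31·248 + 4·1921) = (119071, 15372)
(x_4, y_4) = (31·119071 + 60·4·15372, 31·15372 + 4·119071) = (7380481, 952816)
(x_5, y_5) = (31·7380481 + 60·4·952816, 31·952816 + 4·7380481) = (457470751, 59059220)

31 4
1921 248
119071 15372
7380481 952816
457470751 59059220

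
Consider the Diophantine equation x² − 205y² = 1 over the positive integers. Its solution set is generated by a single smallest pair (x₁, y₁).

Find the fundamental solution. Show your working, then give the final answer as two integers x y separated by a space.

[14; 3,6,1,4,1,6,3,28] for √205; ℓ=8 ⇒ convergent index 7
a_0=14:  p_0=14·1+0=14,  q_0=14·0+1=1
a_1=3:  p_1=3·14+1=43,  q_1=3·1+0=3
a_2=6:  p_2=6·43+14=272,  q_2=6·3+1=19
…
a_4=4:  p_4=4·315+272=1532,  q_4=4·22+19=107
a_5=1:  p_5=1·1532+315=1847,  q_5=1·107+22=129
a_6=6:  p_6=6·1847+1532=12614,  q_6=6·129+107=881
a_7=3:  p_7=3·12614+1847=39689,  q_7=3·881+129=2772
(x₁, y₁) = (39689, 2772);  39689² − 205·2772² = 1 ✓

39689 2772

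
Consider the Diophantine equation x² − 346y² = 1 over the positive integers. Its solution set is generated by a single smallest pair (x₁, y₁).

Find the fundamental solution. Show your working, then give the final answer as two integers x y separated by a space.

√346 → a₀=18, period (1,1,1,1,36); ℓ=5 odd so k=9
i=0: a=18 ⇒ p=18, q=1
…
i=3: a=1 ⇒ p=56, q=3
…
i=6: a=1 ⇒ p=3497, q=188
…
i=8: a=1 ⇒ p=10398, q=559
i=9: a=1 ⇒ p=17299, q=930
(x₁, y₁) = (17299, 930);  17299² − 346·930² = 1 ✓

17299 930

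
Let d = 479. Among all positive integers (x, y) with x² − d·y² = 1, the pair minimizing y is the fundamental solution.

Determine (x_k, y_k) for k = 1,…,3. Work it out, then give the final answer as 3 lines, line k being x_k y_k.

[21; 1,7,1,3,2,21,2,3,1,7,1,42] for √479; ℓ=12 ⇒ convergent index 11
step 0: (21, 1)  from 21·(1,0) + (0,1)
step 1: (22, 1)  from 1·(21,1) + (1,0)
step 2: (175, 8)  from 7·(22,1) + (21,1)
…
step 4: (766, 35)  from 3·(197,9) + (175,8)
step 5: (1729, 79)  from 2·(766,35) + (197,9)
step 6: (37075, 1694)  from 21·(1729,79) + (766,35)
step 7: (75879, 3467)  from 2·(37075,1694) + (1729,79)
step 8: (264712, 12095)  from 3·(75879,3467) + (37075,1694)
step 9: (340591, 15562)  from 1·(264712,12095) + (75879,3467)
step 10: (2648849, 121029)  from 7·(340591,15562) + (264712,12095)
step 11: (2989440, 136591)  from 1·(2648849,121029) + (340591,15562)
(x₁, y₁) = (2989440, 136591);  2989440² − 479·136591² = 1 ✓
(2989440+136591√479)^2 = 17873503027199 + 816661198080√479
(2989440+136591√479)^3 = 106863529779256567680 + 4882719303976413809√479

2989440 136591
17873503027199 816661198080
106863529779256567680 4882719303976413809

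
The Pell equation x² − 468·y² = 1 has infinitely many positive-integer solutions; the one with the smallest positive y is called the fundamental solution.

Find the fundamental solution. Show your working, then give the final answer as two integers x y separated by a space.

649 30

d=468: √d = [21; 1,1,1,2,1,1,1,42] (ℓ=8, even), read p_7/q_7
a_0=21:  p_0=21·1+0=21,  q_0=21·0+1=1
a_1=1:  p_1=1·21+1=22,  q_1=1·1+0=1
a_2=1:  p_2=1·22+21=43,  q_2=1·1+1=2
…
a_4=2:  p_4=2·65+43=173,  q_4=2·3+2=8
…
a_6=1:  p_6=1·238+173=411,  q_6=1·11+8=19
a_7=1:  p_7=1·411+238=649,  q_7=1·19+11=30
(x₁, y₁) = (649, 30);  649² − 468·30² = 1 ✓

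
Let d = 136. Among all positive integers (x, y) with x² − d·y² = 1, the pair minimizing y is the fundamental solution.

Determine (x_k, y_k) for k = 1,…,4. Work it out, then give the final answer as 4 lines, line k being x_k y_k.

√136 → a₀=11, period (1,1,1,22); ℓ=4 even so k=3
i=0: a=11 ⇒ p=11, q=1
i=1: a=1 ⇒ p=12, q=1
i=2: a=1 ⇒ p=23, q=2
i=3: a=1 ⇒ p=35, q=3
(x₁, y₁) = (35, 3);  35² − 136·3² = 1 ✓
k=2:  x_2 = 35·35+136·3·3 = 2449,  y_2 = 35·3+3·35 = 210
k=3:  x_3 = 35·2449+136·3·210 = 171395,  y_3 = 35·210+3·2449 = 14697
k=4:  x_4 = 35·171395+136·3·14697 = 11995201,  y_4 = 35·14697+3·171395 = 1028580

35 3
2449 210
171395 14697
11995201 1028580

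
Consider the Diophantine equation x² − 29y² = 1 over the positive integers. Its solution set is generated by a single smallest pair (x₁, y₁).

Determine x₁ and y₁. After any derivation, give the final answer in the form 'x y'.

9801 1820

d=29: √d = [5; 2,1,1,2,10] (ℓ=5, odd), read p_9/q_9
k=0  a_k=5  p_k/q_k = 5/1
k=1  a_k=2  p_k/q_k = 11/2
k=2  a_k=1  p_k/q_k = 16/3
…
k=5  a_k=10  p_k/q_k = 727/135
…
k=7  a_k=1  p_k/q_k = 2251/418
k=8  a_k=1  p_k/q_k = 3775/701
k=9  a_k=2  p_k/q_k = 9801/1820
(x₁, y₁) = (9801, 1820);  9801² − 29·1820² = 1 ✓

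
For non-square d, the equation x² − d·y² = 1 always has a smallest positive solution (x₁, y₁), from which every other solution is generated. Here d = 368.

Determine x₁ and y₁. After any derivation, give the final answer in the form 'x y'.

d=368: √d = [19; 5,2,5,38] (ℓ=4, even), read p_3/q_3
i=0: a=19 ⇒ p=19, q=1
i=1: a=5 ⇒ p=96, q=5
i=2: a=2 ⇒ p=211, q=11
i=3: a=5 ⇒ p=1151, q=60
(x₁, y₁) = (1151, 60);  1151² − 368·60² = 1 ✓

1151 60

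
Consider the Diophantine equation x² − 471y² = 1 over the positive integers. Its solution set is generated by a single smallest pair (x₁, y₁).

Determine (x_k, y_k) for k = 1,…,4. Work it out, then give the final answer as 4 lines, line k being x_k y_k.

d=471: √d = [21; 1,2,2,1,3,…,2,1,42] (ℓ=14, even), read p_13/q_13
i=0: a=21 ⇒ p=21, q=1
…
i=6: a=4 ⇒ p=3429, q=158
…
i=12: a=2 ⇒ p=5506953, q=253747
i=13: a=1 ⇒ p=7838695, q=361188
(x₁, y₁) = (7838695, 361188);  7838695² − 471·361188² = 1 ✓
k=2:  x_2 = 7838695·7838695+471·361188·361188 = 122890278606049,  y_2 = 7838695·361188+361188·7838695 = 5662485139320
k=3:  x_3 = 7838695·122890278606049+471·361188·5662485139320 = 1926598824915678693415,  y_3 = 7838695·5662485139320+361188·122890278606049 = 88772987898323613612
k=4:  x_4 = 7838695·1926598824915678693415+471·361188·88772987898323613612 = 30204041151744689101078780801,  y_4 = 7838695·88772987898323613612+361188·1926598824915678693415 = 1391728752747293974319493360

7838695 361188
122890278606049 5662485139320
1926598824915678693415 88772987898323613612
30204041151744689101078780801 1391728752747293974319493360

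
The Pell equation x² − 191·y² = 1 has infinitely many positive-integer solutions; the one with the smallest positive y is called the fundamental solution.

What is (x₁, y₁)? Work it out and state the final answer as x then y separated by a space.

√191 → a₀=13, period (1,4,1,1,3,…,4,1,26); ℓ=16 even so k=15
a_0=13:  p_0=13·1+0=13,  q_0=13·0+1=1
…
a_4=1:  p_4=1·83+69=152,  q_4=1·6+5=11
…
a_6=2:  p_6=2·539+152=1230,  q_6=2·39+11=89
a_7=2:  p_7=2·1230+539=2999,  q_7=2·89+39=217
…
a_10=2:  p_10=2·83433+40217=207083,  q_10=2·6037+2910=14984
…
a_12=1:  p_12=1·704682+207083=911765,  q_12=1·50989+14984=65973
…
a_14=4:  p_14=4·1616447+911765=7377553,  q_14=4·116962+65973=533821
a_15=1:  p_15=1·7377553+1616447=8994000,  q_15=1·533821+116962=650783
(x₁, y₁) = (8994000, 650783);  8994000² − 191·650783² = 1 ✓

8994000 650783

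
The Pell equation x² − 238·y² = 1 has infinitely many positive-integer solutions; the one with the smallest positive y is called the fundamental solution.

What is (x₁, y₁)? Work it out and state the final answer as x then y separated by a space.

11663 756

√238 = [15; 2,2,1,14,1,2,2,30, …], period ℓ=8 (even) → k=7
step 0: (15, 1)  from 15·(1,0) + (0,1)
step 1: (31, 2)  from 2·(15,1) + (1,0)
…
step 4: (1589, 103)  from 14·(108,7) + (77,5)
step 5: (1697, 110)  from 1·(1589,103) + (108,7)
step 6: (4983, 323)  from 2·(1697,110) + (1589,103)
step 7: (11663, 756)  from 2·(4983,323) + (1697,110)
fundamental: x₁=11663, y₁=756  (since 136025569 − 238·571536 = 1)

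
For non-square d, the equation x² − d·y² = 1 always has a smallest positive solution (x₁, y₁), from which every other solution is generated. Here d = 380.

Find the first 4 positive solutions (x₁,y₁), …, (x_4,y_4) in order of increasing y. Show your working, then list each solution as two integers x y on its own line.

39 2
3041 156
237159 12166
18495361 948792

√380 → a₀=19, period (2,38); ℓ=2 even so k=1
k=0  a_k=19  p_k/q_k = 19/1
k=1  a_k=2  p_k/q_k = 39/2
→ (39, 2).  Check: 39²=1521, 380·2²=1520, difference 1.
k=2:  x_2 = 39·39+380·2·2 = 3041,  y_2 = 39·2+2·39 = 156
k=3:  x_3 = 39·3041+380·2·156 = 237159,  y_3 = 39·156+2·3041 = 12166
k=4:  x_4 = 39·237159+380·2·12166 = 18495361,  y_4 = 39·12166+2·237159 = 948792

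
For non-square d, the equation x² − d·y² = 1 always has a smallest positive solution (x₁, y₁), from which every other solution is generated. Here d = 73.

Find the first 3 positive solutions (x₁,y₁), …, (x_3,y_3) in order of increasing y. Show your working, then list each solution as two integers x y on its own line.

2281249 267000
10408194000001 1218186966000
47487364308614281249 5557975596000801000

[8; 1,1,5,5,1,1,16] for √73; ℓ=7 ⇒ convergent index 13
step 0: (8, 1)  from 8·(1,0) + (0,1)
…
step 3: (94, 11)  from 5·(17,2) + (9,1)
…
step 9: (36406, 4261)  from 1·(18737,2193) + (17669,2068)
…
step 12: (1241008, 145249)  from 1·(1040241,121751) + (200767,23498)
step 13: (2281249, 267000)  from 1·(1241008,145249) + (1040241,121751)
→ (2281249, 267000).  Check: 2281249²=5204097000001, 73·267000²=5204097000000, difference 1.
(x_2, y_2) = (2281249·2281249 + 73·267000·267000, 2281249·267000 + 267000·2281249) = (10408194000001, 1218186966000)
(x_3, y_3) = (2281249·10408194000001 + 73·267000·1218186966000, 2281249·1218186966000 + 267000·10408194000001) = (47487364308614281249, 5557975596000801000)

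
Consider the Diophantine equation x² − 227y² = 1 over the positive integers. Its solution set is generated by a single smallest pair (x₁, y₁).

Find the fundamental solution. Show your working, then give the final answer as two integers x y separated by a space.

226 15

√227 → a₀=15, period (15,30); ℓ=2 even so k=1
k=0  a_k=15  p_k/q_k = 15/1
k=1  a_k=15  p_k/q_k = 226/15
fundamental: x₁=226, y₁=15  (since 51076 − 227·225 = 1)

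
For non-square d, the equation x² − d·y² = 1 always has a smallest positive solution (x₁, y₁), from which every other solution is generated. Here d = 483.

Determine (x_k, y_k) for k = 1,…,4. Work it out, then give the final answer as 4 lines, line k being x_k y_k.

[21; 1,42] for √483; ℓ=2 ⇒ convergent index 1
a_0=21:  p_0=21·1+0=21,  q_0=21·0+1=1
a_1=1:  p_1=1·21+1=22,  q_1=1·1+0=1
(x₁, y₁) = (22, 1);  22² − 483·1² = 1 ✓
(x_2, y_2) = (22·22 + 483·1·1, 22·1 + 1·22) = (967, 44)
(x_3, y_3) = (22·967 + 483·1·44, 22·44 + 1·967) = (42526, 1935)
(x_4, y_4) = (22·42526 + 483·1·1935, 22·1935 + 1·42526) = (1870177, 85096)

22 1
967 44
42526 1935
1870177 85096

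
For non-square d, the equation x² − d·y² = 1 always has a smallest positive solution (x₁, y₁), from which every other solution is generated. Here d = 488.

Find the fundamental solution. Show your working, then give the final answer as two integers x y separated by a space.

243 11

√488 → a₀=22, period (11,44); ℓ=2 even so k=1
step 0: (22, 1)  from 22·(1,0) + (0,1)
step 1: (243, 11)  from 11·(22,1) + (1,0)
(x₁, y₁) = (243, 11);  243² − 488·11² = 1 ✓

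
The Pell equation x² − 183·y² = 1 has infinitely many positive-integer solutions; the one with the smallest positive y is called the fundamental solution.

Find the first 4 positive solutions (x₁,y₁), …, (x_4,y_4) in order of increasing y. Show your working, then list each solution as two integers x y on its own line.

487 36
474337 35064
462003751 34152300
449991179137 33264305136

√183 = [13; 1,1,8,1,1,26, …], period ℓ=6 (even) → k=5
a_0=13:  p_0=13·1+0=13,  q_0=13·0+1=1
a_1=1:  p_1=1·13+1=14,  q_1=1·1+0=1
a_2=1:  p_2=1·14+13=27,  q_2=1·1+1=2
a_3=8:  p_3=8·27+14=230,  q_3=8·2+1=17
a_4=1:  p_4=1·230+27=257,  q_4=1·17+2=19
a_5=1:  p_5=1·257+230=487,  q_5=1·19+17=36
fundamental: x₁=487, y₁=36  (since 237169 − 183·1296 = 1)
n=2: (487,36)∘(487,36) = (487·487+183·36·36, 487·36+36·487) = (474337,35064)
n=3: (474337,35064)∘(487,36) = (487·474337+183·36·35064, 487·35064+36·474337) = (462003751,34152300)
n=4: (462003751,34152300)∘(487,36) = (487·462003751+183·36·34152300, 487·34152300+36·462003751) = (449991179137,33264305136)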